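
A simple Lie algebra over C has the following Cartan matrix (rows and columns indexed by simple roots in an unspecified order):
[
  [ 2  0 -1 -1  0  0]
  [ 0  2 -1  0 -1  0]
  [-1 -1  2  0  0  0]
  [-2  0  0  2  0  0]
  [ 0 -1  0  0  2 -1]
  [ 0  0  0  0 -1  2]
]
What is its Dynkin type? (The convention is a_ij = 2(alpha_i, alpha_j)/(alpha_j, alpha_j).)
The matrix has rank 6 with 2's on the diagonal. Reading the off-diagonal entries as Dynkin edges (a single edge where a_ij = a_ji = -1; a double or triple edge where a_ij * a_ji = 2 or 3), the diagram is a chain of 6 nodes with a double edge at one end; the terminal node there is the unique long simple root (C_6). One simple-root ordering that puts it in standard form is (alpha_6, alpha_5, alpha_2, alpha_3, alpha_1, alpha_4). So the algebra is type C_6, i.e. sp(12).

C_6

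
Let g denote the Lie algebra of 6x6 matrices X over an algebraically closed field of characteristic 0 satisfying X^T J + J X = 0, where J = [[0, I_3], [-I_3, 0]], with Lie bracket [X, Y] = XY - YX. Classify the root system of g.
C_3

This is sp(6), which has dimension 6(6+1)/2 = 21 and rank 6/2 = 3. In the classification of classical Lie algebras, the symplectic algebra sp(2n) has type C_n; here n = 3, so the Dynkin diagram is a chain of 3 nodes with a double edge at one end; the terminal node there is the unique long simple root (C_3). Hence the type is C_3.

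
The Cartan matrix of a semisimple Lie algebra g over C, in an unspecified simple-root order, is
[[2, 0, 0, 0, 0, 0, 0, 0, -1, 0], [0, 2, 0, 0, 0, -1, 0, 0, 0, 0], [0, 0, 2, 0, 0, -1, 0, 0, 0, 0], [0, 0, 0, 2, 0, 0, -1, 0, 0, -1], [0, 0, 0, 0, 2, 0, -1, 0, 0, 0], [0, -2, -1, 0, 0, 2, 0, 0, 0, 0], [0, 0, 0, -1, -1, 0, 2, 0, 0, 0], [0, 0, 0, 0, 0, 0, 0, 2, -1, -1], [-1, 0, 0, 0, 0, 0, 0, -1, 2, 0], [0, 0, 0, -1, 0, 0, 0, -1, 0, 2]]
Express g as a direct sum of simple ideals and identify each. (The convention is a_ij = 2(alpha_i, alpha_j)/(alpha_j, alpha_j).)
The diagram associated to this matrix has two connected components: the simple roots {alpha_1, alpha_4, alpha_5, alpha_7, alpha_8, alpha_9, alpha_10} form a chain of 7 nodes with single edges (A_7), and {alpha_2, alpha_3, alpha_6} form a chain of 3 nodes with a double edge at one end; the terminal node there is the unique short simple root (B_3). A semisimple Lie algebra decomposes uniquely as the direct sum of simple ideals, one per connected component of its Dynkin diagram, so g ≅ A_7 ⊕ B_3 (dimension 63 + 21 = 84).

type A_7 + type B_3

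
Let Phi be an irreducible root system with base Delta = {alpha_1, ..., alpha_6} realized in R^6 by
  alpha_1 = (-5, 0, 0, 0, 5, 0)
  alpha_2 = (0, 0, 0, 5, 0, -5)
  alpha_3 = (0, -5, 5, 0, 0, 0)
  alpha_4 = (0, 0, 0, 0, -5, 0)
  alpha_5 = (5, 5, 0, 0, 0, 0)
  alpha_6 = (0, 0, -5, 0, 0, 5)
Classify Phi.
B_6 (so(13))

Compute the Cartan integers a_ij = 2(alpha_i, alpha_j)/(alpha_j, alpha_j); the resulting 6x6 Cartan matrix is
[[2, 0, 0, -2, -1, 0], [0, 2, 0, 0, 0, -1], [0, 0, 2, 0, -1, -1], [-1, 0, 0, 2, 0, 0], [-1, 0, -1, 0, 2, 0], [0, -1, -1, 0, 0, 2]].
The roots have two lengths (squared-length ratio 2:1); the short ones are alpha_{4}. The associated Dynkin diagram is a chain of 6 nodes with a double edge at one end; the terminal node there is the unique short simple root (B_6), so the type is B_6 (the algebra so(13)).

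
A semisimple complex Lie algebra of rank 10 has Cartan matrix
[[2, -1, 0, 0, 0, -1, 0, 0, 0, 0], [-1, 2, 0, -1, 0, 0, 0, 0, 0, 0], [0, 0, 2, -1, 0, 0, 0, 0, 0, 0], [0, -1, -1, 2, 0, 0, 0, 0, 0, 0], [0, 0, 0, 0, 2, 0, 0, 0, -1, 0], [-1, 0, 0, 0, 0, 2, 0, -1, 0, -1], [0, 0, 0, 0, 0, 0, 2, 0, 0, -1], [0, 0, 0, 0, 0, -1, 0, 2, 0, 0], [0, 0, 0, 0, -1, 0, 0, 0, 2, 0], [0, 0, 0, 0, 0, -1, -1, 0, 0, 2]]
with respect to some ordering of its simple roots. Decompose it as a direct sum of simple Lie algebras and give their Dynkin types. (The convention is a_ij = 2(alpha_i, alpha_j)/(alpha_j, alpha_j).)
A_2 (sl(3)) + E_8

The diagram associated to this matrix has two connected components: the simple roots {alpha_5, alpha_9} form a chain of 2 nodes with single edges (A_2), and {alpha_1, alpha_2, alpha_3, alpha_4, alpha_6, alpha_7, alpha_8, alpha_10} form a chain of 7 nodes with one extra node attached to the third node from one end (E_8). A semisimple Lie algebra decomposes uniquely as the direct sum of simple ideals, one per connected component of its Dynkin diagram, so g ≅ A_2 ⊕ E_8 (dimension 8 + 248 = 256).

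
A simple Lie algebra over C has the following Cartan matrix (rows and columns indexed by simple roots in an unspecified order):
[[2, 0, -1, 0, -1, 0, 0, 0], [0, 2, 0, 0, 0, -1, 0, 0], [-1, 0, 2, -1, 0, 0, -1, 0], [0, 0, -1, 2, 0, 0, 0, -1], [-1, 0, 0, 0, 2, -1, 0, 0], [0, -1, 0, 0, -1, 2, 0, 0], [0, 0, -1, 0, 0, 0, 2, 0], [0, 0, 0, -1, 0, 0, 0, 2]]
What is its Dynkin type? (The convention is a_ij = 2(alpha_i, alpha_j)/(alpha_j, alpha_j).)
The matrix has rank 8 with 2's on the diagonal. Reading the off-diagonal entries as Dynkin edges (a single edge where a_ij = a_ji = -1; a double or triple edge where a_ij * a_ji = 2 or 3), the diagram is a chain of 7 nodes with one extra node attached to the third node from one end (E_8). One simple-root ordering that puts it in standard form is (alpha_8, alpha_7, alpha_4, alpha_3, alpha_1, alpha_5, alpha_6, alpha_2). So the algebra is type E_8.

E8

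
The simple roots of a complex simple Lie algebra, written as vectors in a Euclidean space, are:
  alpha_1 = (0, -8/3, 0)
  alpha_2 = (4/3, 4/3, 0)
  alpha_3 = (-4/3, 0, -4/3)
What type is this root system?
type C_3

Compute the Cartan integers a_ij = 2(alpha_i, alpha_j)/(alpha_j, alpha_j); the resulting 3x3 Cartan matrix is
[[2, -2, 0], [-1, 2, -1], [0, -1, 2]].
The roots have two lengths (squared-length ratio 2:1); the short ones are alpha_{2,3}. The associated Dynkin diagram is a chain of 3 nodes with a double edge at one end; the terminal node there is the unique long simple root (C_3), so the type is C_3 (the algebra sp(6)).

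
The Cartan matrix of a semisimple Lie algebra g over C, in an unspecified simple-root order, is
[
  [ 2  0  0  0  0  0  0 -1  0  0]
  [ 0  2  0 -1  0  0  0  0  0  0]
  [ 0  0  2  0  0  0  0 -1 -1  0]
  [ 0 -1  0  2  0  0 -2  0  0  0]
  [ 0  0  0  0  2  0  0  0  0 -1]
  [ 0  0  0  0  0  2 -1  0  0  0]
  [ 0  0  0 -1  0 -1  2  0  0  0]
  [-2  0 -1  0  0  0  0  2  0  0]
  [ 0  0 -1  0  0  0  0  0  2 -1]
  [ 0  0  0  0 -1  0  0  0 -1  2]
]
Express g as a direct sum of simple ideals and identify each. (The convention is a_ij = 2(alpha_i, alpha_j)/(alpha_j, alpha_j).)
B_6 + F_4

The diagram associated to this matrix has two connected components: the simple roots {alpha_1, alpha_3, alpha_5, alpha_8, alpha_9, alpha_10} form a chain of 6 nodes with a double edge at one end; the terminal node there is the unique short simple root (B_6), and {alpha_2, alpha_4, alpha_6, alpha_7} form a chain of 4 nodes with a double edge between the middle two (F_4). A semisimple Lie algebra decomposes uniquely as the direct sum of simple ideals, one per connected component of its Dynkin diagram, so g ≅ B_6 ⊕ F_4 (dimension 78 + 52 = 130).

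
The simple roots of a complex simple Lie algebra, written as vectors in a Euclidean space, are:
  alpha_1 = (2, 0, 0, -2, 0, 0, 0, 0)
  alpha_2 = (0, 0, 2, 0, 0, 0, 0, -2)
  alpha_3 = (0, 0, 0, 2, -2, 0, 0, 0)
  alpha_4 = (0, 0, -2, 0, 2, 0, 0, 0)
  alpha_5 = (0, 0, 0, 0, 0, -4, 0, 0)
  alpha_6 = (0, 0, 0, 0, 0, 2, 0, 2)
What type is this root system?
type C_6

Compute the Cartan integers a_ij = 2(alpha_i, alpha_j)/(alpha_j, alpha_j); the resulting 6x6 Cartan matrix is
[[2, 0, -1, 0, 0, 0], [0, 2, 0, -1, 0, -1], [-1, 0, 2, -1, 0, 0], [0, -1, -1, 2, 0, 0], [0, 0, 0, 0, 2, -2], [0, -1, 0, 0, -1, 2]].
The roots have two lengths (squared-length ratio 2:1); the short ones are alpha_{1,2,3,4,6}. The associated Dynkin diagram is a chain of 6 nodes with a double edge at one end; the terminal node there is the unique long simple root (C_6), so the type is C_6 (the algebra sp(12)).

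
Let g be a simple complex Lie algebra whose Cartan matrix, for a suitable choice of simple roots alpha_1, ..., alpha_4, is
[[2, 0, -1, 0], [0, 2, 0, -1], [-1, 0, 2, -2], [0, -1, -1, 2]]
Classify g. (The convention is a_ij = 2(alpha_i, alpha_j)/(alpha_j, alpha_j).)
The matrix has rank 4 with 2's on the diagonal. Reading the off-diagonal entries as Dynkin edges (a single edge where a_ij = a_ji = -1; a double or triple edge where a_ij * a_ji = 2 or 3), the diagram is a chain of 4 nodes with a double edge between the middle two (F_4). One simple-root ordering that puts it in standard form is (alpha_1, alpha_3, alpha_4, alpha_2). So the algebra is type F_4.

F4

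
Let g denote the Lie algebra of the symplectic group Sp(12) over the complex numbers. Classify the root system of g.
This is sp(12), which has dimension 12(12+1)/2 = 78 and rank 12/2 = 6. In the classification of classical Lie algebras, the symplectic algebra sp(2n) has type C_n; here n = 6, so the Dynkin diagram is a chain of 6 nodes with a double edge at one end; the terminal node there is the unique long simple root (C_6). Hence the type is C_6.

C_6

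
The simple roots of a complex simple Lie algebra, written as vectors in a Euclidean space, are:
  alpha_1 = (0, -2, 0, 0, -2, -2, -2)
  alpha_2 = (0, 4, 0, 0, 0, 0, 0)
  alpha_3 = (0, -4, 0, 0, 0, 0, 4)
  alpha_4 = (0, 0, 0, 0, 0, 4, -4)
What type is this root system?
F_4

Compute the Cartan integers a_ij = 2(alpha_i, alpha_j)/(alpha_j, alpha_j); the resulting 4x4 Cartan matrix is
[[2, -1, 0, 0], [-1, 2, -1, 0], [0, -2, 2, -1], [0, 0, -1, 2]].
The roots have two lengths (squared-length ratio 2:1); the short ones are alpha_{1,2}. The associated Dynkin diagram is a chain of 4 nodes with a double edge between the middle two (F_4), so the type is F_4.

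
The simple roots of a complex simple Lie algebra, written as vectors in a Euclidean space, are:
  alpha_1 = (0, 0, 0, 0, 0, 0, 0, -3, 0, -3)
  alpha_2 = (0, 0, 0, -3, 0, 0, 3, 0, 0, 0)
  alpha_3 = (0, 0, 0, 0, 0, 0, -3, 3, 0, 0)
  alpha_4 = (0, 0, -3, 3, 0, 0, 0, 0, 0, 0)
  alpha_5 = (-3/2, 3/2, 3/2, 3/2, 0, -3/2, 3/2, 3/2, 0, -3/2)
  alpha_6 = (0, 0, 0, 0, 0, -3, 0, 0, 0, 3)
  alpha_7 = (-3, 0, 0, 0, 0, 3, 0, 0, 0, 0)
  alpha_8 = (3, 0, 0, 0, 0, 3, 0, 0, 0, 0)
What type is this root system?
E8

Compute the Cartan integers a_ij = 2(alpha_i, alpha_j)/(alpha_j, alpha_j); the resulting 8x8 Cartan matrix is
[[2, 0, -1, 0, 0, -1, 0, 0], [0, 2, -1, -1, 0, 0, 0, 0], [-1, -1, 2, 0, 0, 0, 0, 0], [0, -1, 0, 2, 0, 0, 0, 0], [0, 0, 0, 0, 2, 0, 0, -1], [-1, 0, 0, 0, 0, 2, -1, -1], [0, 0, 0, 0, 0, -1, 2, 0], [0, 0, 0, 0, -1, -1, 0, 2]].
All simple roots have the same length, so the diagram is simply laced. The associated Dynkin diagram is a chain of 7 nodes with one extra node attached to the third node from one end (E_8), so the type is E_8.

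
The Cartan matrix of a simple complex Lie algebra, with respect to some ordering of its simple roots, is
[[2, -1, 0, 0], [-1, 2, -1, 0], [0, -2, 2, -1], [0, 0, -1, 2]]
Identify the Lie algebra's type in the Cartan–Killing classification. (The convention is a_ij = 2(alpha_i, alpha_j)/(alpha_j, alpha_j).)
type F_4

The matrix has rank 4 with 2's on the diagonal. Reading the off-diagonal entries as Dynkin edges (a single edge where a_ij = a_ji = -1; a double or triple edge where a_ij * a_ji = 2 or 3), the diagram is a chain of 4 nodes with a double edge between the middle two (F_4). One simple-root ordering that puts it in standard form is (alpha_4, alpha_3, alpha_2, alpha_1). So the algebra is type F_4.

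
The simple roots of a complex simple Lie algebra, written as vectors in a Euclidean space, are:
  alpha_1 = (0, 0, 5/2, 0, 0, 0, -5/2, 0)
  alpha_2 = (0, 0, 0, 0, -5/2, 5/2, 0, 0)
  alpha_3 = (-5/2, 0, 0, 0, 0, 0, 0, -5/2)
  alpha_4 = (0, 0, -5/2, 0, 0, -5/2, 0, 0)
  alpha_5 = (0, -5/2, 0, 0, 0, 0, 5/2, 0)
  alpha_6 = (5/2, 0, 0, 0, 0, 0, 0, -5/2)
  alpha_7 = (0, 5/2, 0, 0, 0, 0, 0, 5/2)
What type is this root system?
Compute the Cartan integers a_ij = 2(alpha_i, alpha_j)/(alpha_j, alpha_j); the resulting 7x7 Cartan matrix is
[[2, 0, 0, -1, -1, 0, 0], [0, 2, 0, -1, 0, 0, 0], [0, 0, 2, 0, 0, 0, -1], [-1, -1, 0, 2, 0, 0, 0], [-1, 0, 0, 0, 2, 0, -1], [0, 0, 0, 0, 0, 2, -1], [0, 0, -1, 0, -1, -1, 2]].
All simple roots have the same length, so the diagram is simply laced. The associated Dynkin diagram is a chain of 5 nodes with a fork of two nodes at one end (D_7), so the type is D_7 (the algebra so(14)).

D_7 (so(14))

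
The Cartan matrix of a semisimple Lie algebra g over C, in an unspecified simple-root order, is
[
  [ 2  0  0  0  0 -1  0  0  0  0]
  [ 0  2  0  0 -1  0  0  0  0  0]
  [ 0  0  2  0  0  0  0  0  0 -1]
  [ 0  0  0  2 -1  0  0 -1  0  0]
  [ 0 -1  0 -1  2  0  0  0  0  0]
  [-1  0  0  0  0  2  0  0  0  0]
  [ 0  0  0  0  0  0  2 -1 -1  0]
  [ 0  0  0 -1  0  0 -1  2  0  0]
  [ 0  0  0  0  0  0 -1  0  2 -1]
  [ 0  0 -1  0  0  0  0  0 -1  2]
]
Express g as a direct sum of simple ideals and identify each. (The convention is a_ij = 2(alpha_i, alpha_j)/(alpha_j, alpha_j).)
The diagram associated to this matrix has two connected components: the simple roots {alpha_1, alpha_6} form a chain of 2 nodes with single edges (A_2), and {alpha_2, alpha_3, alpha_4, alpha_5, alpha_7, alpha_8, alpha_9, alpha_10} form a chain of 8 nodes with single edges (A_8). A semisimple Lie algebra decomposes uniquely as the direct sum of simple ideals, one per connected component of its Dynkin diagram, so g ≅ A_2 ⊕ A_8 (dimension 8 + 80 = 88).

A_2 ⊕ A_8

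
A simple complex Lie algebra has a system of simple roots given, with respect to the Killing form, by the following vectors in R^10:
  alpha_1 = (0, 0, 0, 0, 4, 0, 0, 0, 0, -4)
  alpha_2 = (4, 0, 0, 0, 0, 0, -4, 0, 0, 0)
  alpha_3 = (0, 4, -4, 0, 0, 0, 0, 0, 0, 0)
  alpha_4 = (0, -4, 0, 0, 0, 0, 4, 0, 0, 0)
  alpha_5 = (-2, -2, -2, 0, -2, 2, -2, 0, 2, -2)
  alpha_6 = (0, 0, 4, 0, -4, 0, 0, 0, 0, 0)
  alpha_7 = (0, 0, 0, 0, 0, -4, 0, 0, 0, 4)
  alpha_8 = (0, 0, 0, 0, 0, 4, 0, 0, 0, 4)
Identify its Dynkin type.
Compute the Cartan integers a_ij = 2(alpha_i, alpha_j)/(alpha_j, alpha_j); the resulting 8x8 Cartan matrix is
[[2, 0, 0, 0, 0, -1, -1, -1], [0, 2, 0, -1, 0, 0, 0, 0], [0, 0, 2, -1, 0, -1, 0, 0], [0, -1, -1, 2, 0, 0, 0, 0], [0, 0, 0, 0, 2, 0, -1, 0], [-1, 0, -1, 0, 0, 2, 0, 0], [-1, 0, 0, 0, -1, 0, 2, 0], [-1, 0, 0, 0, 0, 0, 0, 2]].
All simple roots have the same length, so the diagram is simply laced. The associated Dynkin diagram is a chain of 7 nodes with one extra node attached to the third node from one end (E_8), so the type is E_8.

E_8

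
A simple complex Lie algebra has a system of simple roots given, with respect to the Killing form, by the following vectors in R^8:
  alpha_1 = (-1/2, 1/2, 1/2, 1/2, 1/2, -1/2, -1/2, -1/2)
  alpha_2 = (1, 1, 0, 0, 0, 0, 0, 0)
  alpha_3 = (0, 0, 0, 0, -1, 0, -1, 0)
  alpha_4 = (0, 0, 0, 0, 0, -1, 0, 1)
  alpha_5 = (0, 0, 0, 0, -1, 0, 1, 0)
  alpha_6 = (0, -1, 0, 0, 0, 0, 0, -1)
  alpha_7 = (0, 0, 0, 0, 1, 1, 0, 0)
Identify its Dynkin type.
Compute the Cartan integers a_ij = 2(alpha_i, alpha_j)/(alpha_j, alpha_j); the resulting 7x7 Cartan matrix is
[[2, 0, 0, 0, -1, 0, 0], [0, 2, 0, 0, 0, -1, 0], [0, 0, 2, 0, 0, 0, -1], [0, 0, 0, 2, 0, -1, -1], [-1, 0, 0, 0, 2, 0, -1], [0, -1, 0, -1, 0, 2, 0], [0, 0, -1, -1, -1, 0, 2]].
All simple roots have the same length, so the diagram is simply laced. The associated Dynkin diagram is a chain of 6 nodes with one extra node attached to the third node from one end (E_7), so the type is E_7.

E7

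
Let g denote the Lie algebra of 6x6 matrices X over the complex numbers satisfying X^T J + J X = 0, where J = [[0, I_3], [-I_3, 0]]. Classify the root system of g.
This is sp(6), which has dimension 6(6+1)/2 = 21 and rank 6/2 = 3. In the classification of classical Lie algebras, the symplectic algebra sp(2n) has type C_n; here n = 3, so the Dynkin diagram is a chain of 3 nodes with a double edge at one end; the terminal node there is the unique long simple root (C_3). Hence the type is C_3.

C3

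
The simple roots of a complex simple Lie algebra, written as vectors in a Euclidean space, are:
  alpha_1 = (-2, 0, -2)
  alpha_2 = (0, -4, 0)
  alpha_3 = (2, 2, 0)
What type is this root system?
C3

Compute the Cartan integers a_ij = 2(alpha_i, alpha_j)/(alpha_j, alpha_j); the resulting 3x3 Cartan matrix is
[[2, 0, -1], [0, 2, -2], [-1, -1, 2]].
The roots have two lengths (squared-length ratio 2:1); the short ones are alpha_{1,3}. The associated Dynkin diagram is a chain of 3 nodes with a double edge at one end; the terminal node there is the unique long simple root (C_3), so the type is C_3 (the algebra sp(6)).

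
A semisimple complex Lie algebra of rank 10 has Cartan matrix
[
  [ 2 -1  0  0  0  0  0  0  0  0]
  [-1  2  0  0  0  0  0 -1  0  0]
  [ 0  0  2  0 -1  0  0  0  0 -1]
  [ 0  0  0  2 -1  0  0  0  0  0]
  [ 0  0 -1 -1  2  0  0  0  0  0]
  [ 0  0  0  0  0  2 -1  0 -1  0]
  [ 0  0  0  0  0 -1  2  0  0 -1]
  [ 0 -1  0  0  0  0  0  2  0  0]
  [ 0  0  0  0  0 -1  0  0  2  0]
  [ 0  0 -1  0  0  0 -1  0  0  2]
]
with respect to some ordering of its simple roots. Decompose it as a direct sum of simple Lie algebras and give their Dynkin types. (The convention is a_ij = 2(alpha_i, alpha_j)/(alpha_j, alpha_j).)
A_3 + A_7

The diagram associated to this matrix has two connected components: the simple roots {alpha_1, alpha_2, alpha_8} form a chain of 3 nodes with single edges (A_3), and {alpha_3, alpha_4, alpha_5, alpha_6, alpha_7, alpha_9, alpha_10} form a chain of 7 nodes with single edges (A_7). A semisimple Lie algebra decomposes uniquely as the direct sum of simple ideals, one per connected component of its Dynkin diagram, so g ≅ A_3 ⊕ A_7 (dimension 15 + 63 = 78).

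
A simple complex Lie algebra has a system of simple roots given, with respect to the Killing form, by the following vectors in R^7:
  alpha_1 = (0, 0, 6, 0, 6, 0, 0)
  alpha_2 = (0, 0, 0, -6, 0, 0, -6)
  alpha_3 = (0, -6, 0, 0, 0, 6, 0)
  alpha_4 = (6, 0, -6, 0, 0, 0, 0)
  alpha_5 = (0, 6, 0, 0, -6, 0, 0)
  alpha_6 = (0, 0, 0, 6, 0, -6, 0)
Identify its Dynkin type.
Compute the Cartan integers a_ij = 2(alpha_i, alpha_j)/(alpha_j, alpha_j); the resulting 6x6 Cartan matrix is
[[2, 0, 0, -1, -1, 0], [0, 2, 0, 0, 0, -1], [0, 0, 2, 0, -1, -1], [-1, 0, 0, 2, 0, 0], [-1, 0, -1, 0, 2, 0], [0, -1, -1, 0, 0, 2]].
All simple roots have the same length, so the diagram is simply laced. The associated Dynkin diagram is a chain of 6 nodes with single edges (A_6), so the type is A_6 (the algebra sl(7)).

A_6 (sl(7))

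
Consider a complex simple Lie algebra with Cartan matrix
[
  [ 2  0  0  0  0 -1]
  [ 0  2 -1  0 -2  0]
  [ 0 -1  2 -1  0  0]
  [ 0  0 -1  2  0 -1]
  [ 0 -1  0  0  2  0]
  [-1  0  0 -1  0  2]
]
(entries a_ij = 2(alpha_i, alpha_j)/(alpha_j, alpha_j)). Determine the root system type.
The matrix has rank 6 with 2's on the diagonal. Reading the off-diagonal entries as Dynkin edges (a single edge where a_ij = a_ji = -1; a double or triple edge where a_ij * a_ji = 2 or 3), the diagram is a chain of 6 nodes with a double edge at one end; the terminal node there is the unique short simple root (B_6). One simple-root ordering that puts it in standard form is (alpha_1, alpha_6, alpha_4, alpha_3, alpha_2, alpha_5). So the algebra is type B_6, i.e. so(13).

type B_6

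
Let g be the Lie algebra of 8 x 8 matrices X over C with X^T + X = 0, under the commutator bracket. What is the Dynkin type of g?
This is so(8) with 8 even, which has dimension 8(8-1)/2 = 28 and rank 8/2 = 4. In the classification of classical Lie algebras, the orthogonal algebra so(2n) in an even number of variables has type D_n; here n = 4, so the Dynkin diagram is a chain of 2 nodes with a fork of two nodes at one end (D_4). Hence the type is D_4.

D_4 (so(8))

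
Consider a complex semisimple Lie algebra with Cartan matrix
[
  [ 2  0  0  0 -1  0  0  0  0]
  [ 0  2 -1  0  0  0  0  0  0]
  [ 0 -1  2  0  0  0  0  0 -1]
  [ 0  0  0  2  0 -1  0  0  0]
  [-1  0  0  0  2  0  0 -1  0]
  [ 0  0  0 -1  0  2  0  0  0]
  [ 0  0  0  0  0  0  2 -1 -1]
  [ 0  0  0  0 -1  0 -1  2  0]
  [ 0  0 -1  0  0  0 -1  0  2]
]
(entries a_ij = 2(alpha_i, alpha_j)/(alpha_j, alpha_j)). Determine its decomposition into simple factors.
A_2 (sl(3)) + A_7 (sl(8))

The diagram associated to this matrix has two connected components: the simple roots {alpha_4, alpha_6} form a chain of 2 nodes with single edges (A_2), and {alpha_1, alpha_2, alpha_3, alpha_5, alpha_7, alpha_8, alpha_9} form a chain of 7 nodes with single edges (A_7). A semisimple Lie algebra decomposes uniquely as the direct sum of simple ideals, one per connected component of its Dynkin diagram, so g ≅ A_2 ⊕ A_7 (dimension 8 + 63 = 71).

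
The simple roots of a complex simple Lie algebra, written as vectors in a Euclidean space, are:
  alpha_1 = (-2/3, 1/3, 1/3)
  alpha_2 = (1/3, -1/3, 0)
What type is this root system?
type G_2

Compute the Cartan integers a_ij = 2(alpha_i, alpha_j)/(alpha_j, alpha_j); the resulting 2x2 Cartan matrix is
[[2, -3], [-1, 2]].
The roots have two lengths (squared-length ratio 3:1); the short ones are alpha_{2}. The associated Dynkin diagram is two nodes joined by a triple edge (G_2), so the type is G_2.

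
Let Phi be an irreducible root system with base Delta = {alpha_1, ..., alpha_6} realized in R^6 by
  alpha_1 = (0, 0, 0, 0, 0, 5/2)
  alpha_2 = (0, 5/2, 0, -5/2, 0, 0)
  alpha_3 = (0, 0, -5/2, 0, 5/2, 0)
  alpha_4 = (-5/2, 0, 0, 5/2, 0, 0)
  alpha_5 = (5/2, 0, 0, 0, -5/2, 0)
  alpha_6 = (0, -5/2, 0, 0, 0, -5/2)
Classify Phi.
Compute the Cartan integers a_ij = 2(alpha_i, alpha_j)/(alpha_j, alpha_j); the resulting 6x6 Cartan matrix is
[[2, 0, 0, 0, 0, -1], [0, 2, 0, -1, 0, -1], [0, 0, 2, 0, -1, 0], [0, -1, 0, 2, -1, 0], [0, 0, -1, -1, 2, 0], [-2, -1, 0, 0, 0, 2]].
The roots have two lengths (squared-length ratio 2:1); the short ones are alpha_{1}. The associated Dynkin diagram is a chain of 6 nodes with a double edge at one end; the terminal node there is the unique short simple root (B_6), so the type is B_6 (the algebra so(13)).

B_6 (so(13))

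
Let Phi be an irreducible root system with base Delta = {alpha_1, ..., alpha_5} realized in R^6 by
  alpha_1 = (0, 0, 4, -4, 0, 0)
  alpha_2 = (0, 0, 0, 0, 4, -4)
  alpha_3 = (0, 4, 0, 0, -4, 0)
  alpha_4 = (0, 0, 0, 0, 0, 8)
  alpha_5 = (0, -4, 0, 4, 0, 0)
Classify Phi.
C5

Compute the Cartan integers a_ij = 2(alpha_i, alpha_j)/(alpha_j, alpha_j); the resulting 5x5 Cartan matrix is
[[2, 0, 0, 0, -1], [0, 2, -1, -1, 0], [0, -1, 2, 0, -1], [0, -2, 0, 2, 0], [-1, 0, -1, 0, 2]].
The roots have two lengths (squared-length ratio 2:1); the short ones are alpha_{1,2,3,5}. The associated Dynkin diagram is a chain of 5 nodes with a double edge at one end; the terminal node there is the unique long simple root (C_5), so the type is C_5 (the algebra sp(10)).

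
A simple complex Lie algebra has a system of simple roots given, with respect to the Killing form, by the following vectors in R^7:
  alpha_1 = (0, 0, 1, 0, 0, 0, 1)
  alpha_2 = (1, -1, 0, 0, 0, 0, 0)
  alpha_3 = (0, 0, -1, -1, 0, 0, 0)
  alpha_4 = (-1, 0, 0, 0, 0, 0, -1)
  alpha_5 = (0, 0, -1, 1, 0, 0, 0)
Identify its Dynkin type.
D_5 (so(10))

Compute the Cartan integers a_ij = 2(alpha_i, alpha_j)/(alpha_j, alpha_j); the resulting 5x5 Cartan matrix is
[[2, 0, -1, -1, -1], [0, 2, 0, -1, 0], [-1, 0, 2, 0, 0], [-1, -1, 0, 2, 0], [-1, 0, 0, 0, 2]].
All simple roots have the same length, so the diagram is simply laced. The associated Dynkin diagram is a chain of 3 nodes with a fork of two nodes at one end (D_5), so the type is D_5 (the algebra so(10)).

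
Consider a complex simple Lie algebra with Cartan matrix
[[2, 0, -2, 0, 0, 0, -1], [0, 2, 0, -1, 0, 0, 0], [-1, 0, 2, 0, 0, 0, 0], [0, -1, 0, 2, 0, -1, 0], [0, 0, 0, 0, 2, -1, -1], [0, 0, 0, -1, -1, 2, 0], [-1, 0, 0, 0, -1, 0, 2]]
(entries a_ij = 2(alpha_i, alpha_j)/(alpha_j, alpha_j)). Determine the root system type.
The matrix has rank 7 with 2's on the diagonal. Reading the off-diagonal entries as Dynkin edges (a single edge where a_ij = a_ji = -1; a double or triple edge where a_ij * a_ji = 2 or 3), the diagram is a chain of 7 nodes with a double edge at one end; the terminal node there is the unique short simple root (B_7). One simple-root ordering that puts it in standard form is (alpha_2, alpha_4, alpha_6, alpha_5, alpha_7, alpha_1, alpha_3). So the algebra is type B_7, i.e. so(15).

B_7 (so(15))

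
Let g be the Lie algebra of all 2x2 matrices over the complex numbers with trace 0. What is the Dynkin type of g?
A1

This is sl(2), which has dimension 2^2 - 1 = 3 and rank 2 - 1 = 1 (a Cartan subalgebra is the diagonal traceless matrices). In the classification of classical Lie algebras, the special linear algebra sl(n+1) has type A_n; here n = 1, so the Dynkin diagram is a chain of 1 nodes with single edges (A_1). Hence the type is A_1.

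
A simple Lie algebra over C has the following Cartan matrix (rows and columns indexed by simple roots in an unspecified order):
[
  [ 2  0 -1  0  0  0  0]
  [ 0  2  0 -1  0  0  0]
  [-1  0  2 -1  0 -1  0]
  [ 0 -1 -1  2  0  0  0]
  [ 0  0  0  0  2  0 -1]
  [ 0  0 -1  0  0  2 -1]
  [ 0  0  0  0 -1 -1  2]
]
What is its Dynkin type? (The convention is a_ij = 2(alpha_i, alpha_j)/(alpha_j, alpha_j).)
The matrix has rank 7 with 2's on the diagonal. Reading the off-diagonal entries as Dynkin edges (a single edge where a_ij = a_ji = -1; a double or triple edge where a_ij * a_ji = 2 or 3), the diagram is a chain of 6 nodes with one extra node attached to the third node from one end (E_7). One simple-root ordering that puts it in standard form is (alpha_2, alpha_1, alpha_4, alpha_3, alpha_6, alpha_7, alpha_5). So the algebra is type E_7.

E_7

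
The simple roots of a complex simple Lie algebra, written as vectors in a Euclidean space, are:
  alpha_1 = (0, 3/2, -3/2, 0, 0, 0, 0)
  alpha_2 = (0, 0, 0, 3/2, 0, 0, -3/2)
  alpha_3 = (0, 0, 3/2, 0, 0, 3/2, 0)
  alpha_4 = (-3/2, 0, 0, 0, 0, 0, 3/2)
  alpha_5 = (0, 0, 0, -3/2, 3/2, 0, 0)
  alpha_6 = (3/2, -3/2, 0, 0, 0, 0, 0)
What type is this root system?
type A_6

Compute the Cartan integers a_ij = 2(alpha_i, alpha_j)/(alpha_j, alpha_j); the resulting 6x6 Cartan matrix is
[[2, 0, -1, 0, 0, -1], [0, 2, 0, -1, -1, 0], [-1, 0, 2, 0, 0, 0], [0, -1, 0, 2, 0, -1], [0, -1, 0, 0, 2, 0], [-1, 0, 0, -1, 0, 2]].
All simple roots have the same length, so the diagram is simply laced. The associated Dynkin diagram is a chain of 6 nodes with single edges (A_6), so the type is A_6 (the algebra sl(7)).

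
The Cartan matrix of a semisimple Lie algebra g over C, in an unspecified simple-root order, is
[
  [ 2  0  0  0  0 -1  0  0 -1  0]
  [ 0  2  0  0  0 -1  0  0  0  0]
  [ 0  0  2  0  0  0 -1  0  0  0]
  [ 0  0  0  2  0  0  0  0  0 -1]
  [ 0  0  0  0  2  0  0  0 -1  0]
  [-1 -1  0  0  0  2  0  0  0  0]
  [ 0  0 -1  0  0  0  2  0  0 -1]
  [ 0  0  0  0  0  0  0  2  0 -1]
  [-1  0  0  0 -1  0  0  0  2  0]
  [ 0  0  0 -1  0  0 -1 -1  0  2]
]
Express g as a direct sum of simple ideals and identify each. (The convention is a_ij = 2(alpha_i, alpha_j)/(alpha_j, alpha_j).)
The diagram associated to this matrix has two connected components: the simple roots {alpha_1, alpha_2, alpha_5, alpha_6, alpha_9} form a chain of 5 nodes with single edges (A_5), and {alpha_3, alpha_4, alpha_7, alpha_8, alpha_10} form a chain of 3 nodes with a fork of two nodes at one end (D_5). A semisimple Lie algebra decomposes uniquely as the direct sum of simple ideals, one per connected component of its Dynkin diagram, so g ≅ A_5 ⊕ D_5 (dimension 35 + 45 = 80).

A5 ⊕ D5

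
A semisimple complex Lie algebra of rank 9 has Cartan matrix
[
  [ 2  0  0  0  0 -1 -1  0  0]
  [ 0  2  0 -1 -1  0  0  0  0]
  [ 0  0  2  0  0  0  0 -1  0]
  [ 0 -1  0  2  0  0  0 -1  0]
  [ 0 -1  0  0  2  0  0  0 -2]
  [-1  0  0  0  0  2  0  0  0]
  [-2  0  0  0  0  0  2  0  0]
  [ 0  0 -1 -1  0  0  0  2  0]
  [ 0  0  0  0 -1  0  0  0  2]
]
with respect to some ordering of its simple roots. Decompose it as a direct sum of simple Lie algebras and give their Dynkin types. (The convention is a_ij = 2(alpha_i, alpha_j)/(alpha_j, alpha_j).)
The diagram associated to this matrix has two connected components: the simple roots {alpha_2, alpha_3, alpha_4, alpha_5, alpha_8, alpha_9} form a chain of 6 nodes with a double edge at one end; the terminal node there is the unique short simple root (B_6), and {alpha_1, alpha_6, alpha_7} form a chain of 3 nodes with a double edge at one end; the terminal node there is the unique long simple root (C_3). A semisimple Lie algebra decomposes uniquely as the direct sum of simple ideals, one per connected component of its Dynkin diagram, so g ≅ B_6 ⊕ C_3 (dimension 78 + 21 = 99).

B_6 (so(13)) ⊕ C_3 (sp(6))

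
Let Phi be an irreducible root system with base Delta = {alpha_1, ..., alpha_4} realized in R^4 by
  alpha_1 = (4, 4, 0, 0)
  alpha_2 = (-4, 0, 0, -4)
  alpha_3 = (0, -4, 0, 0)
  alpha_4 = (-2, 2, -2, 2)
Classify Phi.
F_4

Compute the Cartan integers a_ij = 2(alpha_i, alpha_j)/(alpha_j, alpha_j); the resulting 4x4 Cartan matrix is
[[2, -1, -2, 0], [-1, 2, 0, 0], [-1, 0, 2, -1], [0, 0, -1, 2]].
The roots have two lengths (squared-length ratio 2:1); the short ones are alpha_{3,4}. The associated Dynkin diagram is a chain of 4 nodes with a double edge between the middle two (F_4), so the type is F_4.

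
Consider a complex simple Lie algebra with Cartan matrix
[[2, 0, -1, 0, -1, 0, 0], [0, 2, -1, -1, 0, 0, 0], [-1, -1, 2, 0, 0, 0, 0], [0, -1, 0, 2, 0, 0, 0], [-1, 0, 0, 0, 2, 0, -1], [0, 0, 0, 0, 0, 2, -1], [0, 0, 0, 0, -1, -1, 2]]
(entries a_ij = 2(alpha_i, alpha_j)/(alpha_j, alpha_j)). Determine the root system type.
The matrix has rank 7 with 2's on the diagonal. Reading the off-diagonal entries as Dynkin edges (a single edge where a_ij = a_ji = -1; a double or triple edge where a_ij * a_ji = 2 or 3), the diagram is a chain of 7 nodes with single edges (A_7). One simple-root ordering that puts it in standard form is (alpha_6, alpha_7, alpha_5, alpha_1, alpha_3, alpha_2, alpha_4). So the algebra is type A_7, i.e. sl(8).

A_7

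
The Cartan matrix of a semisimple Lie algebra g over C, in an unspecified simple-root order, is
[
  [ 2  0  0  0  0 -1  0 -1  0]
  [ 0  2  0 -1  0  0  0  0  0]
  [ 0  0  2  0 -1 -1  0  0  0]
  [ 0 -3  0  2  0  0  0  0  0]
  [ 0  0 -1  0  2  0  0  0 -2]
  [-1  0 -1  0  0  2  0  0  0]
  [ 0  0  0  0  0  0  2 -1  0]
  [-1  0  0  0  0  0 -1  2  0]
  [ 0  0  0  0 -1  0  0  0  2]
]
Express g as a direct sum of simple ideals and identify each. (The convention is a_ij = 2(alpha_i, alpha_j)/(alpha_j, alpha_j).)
B_7 (so(15)) ⊕ G_2

The diagram associated to this matrix has two connected components: the simple roots {alpha_1, alpha_3, alpha_5, alpha_6, alpha_7, alpha_8, alpha_9} form a chain of 7 nodes with a double edge at one end; the terminal node there is the unique short simple root (B_7), and {alpha_2, alpha_4} form two nodes joined by a triple edge (G_2). A semisimple Lie algebra decomposes uniquely as the direct sum of simple ideals, one per connected component of its Dynkin diagram, so g ≅ B_7 ⊕ G_2 (dimension 105 + 14 = 119).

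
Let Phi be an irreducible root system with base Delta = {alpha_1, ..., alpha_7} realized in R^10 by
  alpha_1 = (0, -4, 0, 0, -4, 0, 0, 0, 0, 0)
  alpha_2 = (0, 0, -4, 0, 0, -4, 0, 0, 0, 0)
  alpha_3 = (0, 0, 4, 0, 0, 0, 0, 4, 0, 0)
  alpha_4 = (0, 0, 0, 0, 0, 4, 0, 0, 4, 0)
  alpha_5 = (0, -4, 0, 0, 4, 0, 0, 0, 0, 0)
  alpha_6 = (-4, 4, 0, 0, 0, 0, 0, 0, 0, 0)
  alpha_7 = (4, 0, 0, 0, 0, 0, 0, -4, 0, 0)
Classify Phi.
Compute the Cartan integers a_ij = 2(alpha_i, alpha_j)/(alpha_j, alpha_j); the resulting 7x7 Cartan matrix is
[[2, 0, 0, 0, 0, -1, 0], [0, 2, -1, -1, 0, 0, 0], [0, -1, 2, 0, 0, 0, -1], [0, -1, 0, 2, 0, 0, 0], [0, 0, 0, 0, 2, -1, 0], [-1, 0, 0, 0, -1, 2, -1], [0, 0, -1, 0, 0, -1, 2]].
All simple roots have the same length, so the diagram is simply laced. The associated Dynkin diagram is a chain of 5 nodes with a fork of two nodes at one end (D_7), so the type is D_7 (the algebra so(14)).

type D_7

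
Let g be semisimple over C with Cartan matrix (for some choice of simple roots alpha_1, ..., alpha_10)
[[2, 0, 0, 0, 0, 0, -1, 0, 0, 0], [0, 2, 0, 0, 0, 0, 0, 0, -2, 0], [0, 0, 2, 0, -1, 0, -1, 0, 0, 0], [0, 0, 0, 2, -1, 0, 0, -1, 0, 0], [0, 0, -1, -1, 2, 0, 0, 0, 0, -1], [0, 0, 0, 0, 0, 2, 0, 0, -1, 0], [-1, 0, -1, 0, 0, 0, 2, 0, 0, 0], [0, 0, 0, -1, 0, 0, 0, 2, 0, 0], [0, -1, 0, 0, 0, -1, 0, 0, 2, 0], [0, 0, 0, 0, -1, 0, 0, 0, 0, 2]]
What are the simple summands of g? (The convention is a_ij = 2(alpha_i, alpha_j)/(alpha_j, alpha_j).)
type C_3 + type E_7

The diagram associated to this matrix has two connected components: the simple roots {alpha_2, alpha_6, alpha_9} form a chain of 3 nodes with a double edge at one end; the terminal node there is the unique long simple root (C_3), and {alpha_1, alpha_3, alpha_4, alpha_5, alpha_7, alpha_8, alpha_10} form a chain of 6 nodes with one extra node attached to the third node from one end (E_7). A semisimple Lie algebra decomposes uniquely as the direct sum of simple ideals, one per connected component of its Dynkin diagram, so g ≅ C_3 ⊕ E_7 (dimension 21 + 133 = 154).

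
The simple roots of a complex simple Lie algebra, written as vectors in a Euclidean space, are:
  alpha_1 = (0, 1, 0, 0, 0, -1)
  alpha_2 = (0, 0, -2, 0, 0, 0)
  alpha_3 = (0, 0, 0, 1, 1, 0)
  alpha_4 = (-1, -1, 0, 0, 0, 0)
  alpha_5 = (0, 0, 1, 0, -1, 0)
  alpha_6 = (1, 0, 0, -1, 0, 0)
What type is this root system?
Compute the Cartan integers a_ij = 2(alpha_i, alpha_j)/(alpha_j, alpha_j); the resulting 6x6 Cartan matrix is
[[2, 0, 0, -1, 0, 0], [0, 2, 0, 0, -2, 0], [0, 0, 2, 0, -1, -1], [-1, 0, 0, 2, 0, -1], [0, -1, -1, 0, 2, 0], [0, 0, -1, -1, 0, 2]].
The roots have two lengths (squared-length ratio 2:1); the short ones are alpha_{1,3,4,5,6}. The associated Dynkin diagram is a chain of 6 nodes with a double edge at one end; the terminal node there is the unique long simple root (C_6), so the type is C_6 (the algebra sp(12)).

C6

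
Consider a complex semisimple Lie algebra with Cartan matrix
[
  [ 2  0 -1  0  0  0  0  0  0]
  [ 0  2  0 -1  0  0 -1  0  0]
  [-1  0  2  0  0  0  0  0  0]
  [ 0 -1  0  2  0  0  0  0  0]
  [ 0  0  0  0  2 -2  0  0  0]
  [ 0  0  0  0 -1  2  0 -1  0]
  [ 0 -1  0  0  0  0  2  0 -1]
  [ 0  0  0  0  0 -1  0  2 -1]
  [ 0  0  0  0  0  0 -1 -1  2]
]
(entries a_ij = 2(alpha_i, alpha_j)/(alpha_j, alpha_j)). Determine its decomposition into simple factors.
A2 ⊕ C7

The diagram associated to this matrix has two connected components: the simple roots {alpha_1, alpha_3} form a chain of 2 nodes with single edges (A_2), and {alpha_2, alpha_4, alpha_5, alpha_6, alpha_7, alpha_8, alpha_9} form a chain of 7 nodes with a double edge at one end; the terminal node there is the unique long simple root (C_7). A semisimple Lie algebra decomposes uniquely as the direct sum of simple ideals, one per connected component of its Dynkin diagram, so g ≅ A_2 ⊕ C_7 (dimension 8 + 105 = 113).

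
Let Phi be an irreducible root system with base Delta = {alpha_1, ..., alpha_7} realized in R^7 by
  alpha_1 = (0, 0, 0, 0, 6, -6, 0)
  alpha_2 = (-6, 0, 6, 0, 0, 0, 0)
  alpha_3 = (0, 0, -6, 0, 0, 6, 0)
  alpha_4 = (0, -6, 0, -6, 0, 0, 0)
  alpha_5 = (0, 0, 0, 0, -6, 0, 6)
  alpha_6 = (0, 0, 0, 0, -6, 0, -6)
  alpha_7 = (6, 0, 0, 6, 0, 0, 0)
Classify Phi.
D7

Compute the Cartan integers a_ij = 2(alpha_i, alpha_j)/(alpha_j, alpha_j); the resulting 7x7 Cartan matrix is
[[2, 0, -1, 0, -1, -1, 0], [0, 2, -1, 0, 0, 0, -1], [-1, -1, 2, 0, 0, 0, 0], [0, 0, 0, 2, 0, 0, -1], [-1, 0, 0, 0, 2, 0, 0], [-1, 0, 0, 0, 0, 2, 0], [0, -1, 0, -1, 0, 0, 2]].
All simple roots have the same length, so the diagram is simply laced. The associated Dynkin diagram is a chain of 5 nodes with a fork of two nodes at one end (D_7), so the type is D_7 (the algebra so(14)).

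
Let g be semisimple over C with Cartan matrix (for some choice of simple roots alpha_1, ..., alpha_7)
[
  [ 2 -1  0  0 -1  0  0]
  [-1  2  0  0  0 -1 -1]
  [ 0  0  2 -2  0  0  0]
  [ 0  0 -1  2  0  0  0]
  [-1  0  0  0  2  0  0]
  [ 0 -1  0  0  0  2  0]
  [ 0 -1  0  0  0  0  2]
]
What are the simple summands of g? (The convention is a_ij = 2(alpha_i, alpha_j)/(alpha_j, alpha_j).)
B_2 (so(5)) ⊕ D_5 (so(10))

The diagram associated to this matrix has two connected components: the simple roots {alpha_3, alpha_4} form a chain of 2 nodes with a double edge at one end; the terminal node there is the unique short simple root (B_2), and {alpha_1, alpha_2, alpha_5, alpha_6, alpha_7} form a chain of 3 nodes with a fork of two nodes at one end (D_5). A semisimple Lie algebra decomposes uniquely as the direct sum of simple ideals, one per connected component of its Dynkin diagram, so g ≅ B_2 ⊕ D_5 (dimension 10 + 45 = 55).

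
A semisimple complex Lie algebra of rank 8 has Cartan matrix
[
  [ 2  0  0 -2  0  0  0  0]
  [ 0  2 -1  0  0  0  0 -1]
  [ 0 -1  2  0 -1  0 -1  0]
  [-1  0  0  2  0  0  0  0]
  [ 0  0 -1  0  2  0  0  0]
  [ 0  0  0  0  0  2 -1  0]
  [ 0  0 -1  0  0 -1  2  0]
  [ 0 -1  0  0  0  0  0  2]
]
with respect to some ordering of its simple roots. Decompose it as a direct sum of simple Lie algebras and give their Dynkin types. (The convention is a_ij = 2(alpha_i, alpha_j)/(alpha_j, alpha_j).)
B_2 ⊕ E_6

The diagram associated to this matrix has two connected components: the simple roots {alpha_1, alpha_4} form a chain of 2 nodes with a double edge at one end; the terminal node there is the unique short simple root (B_2), and {alpha_2, alpha_3, alpha_5, alpha_6, alpha_7, alpha_8} form a chain of 5 nodes with one extra node attached to the third node from one end (E_6). A semisimple Lie algebra decomposes uniquely as the direct sum of simple ideals, one per connected component of its Dynkin diagram, so g ≅ B_2 ⊕ E_6 (dimension 10 + 78 = 88).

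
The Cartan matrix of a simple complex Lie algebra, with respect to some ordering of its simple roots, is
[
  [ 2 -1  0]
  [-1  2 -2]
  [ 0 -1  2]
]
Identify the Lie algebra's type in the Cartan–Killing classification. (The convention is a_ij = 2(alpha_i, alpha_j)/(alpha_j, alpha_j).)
The matrix has rank 3 with 2's on the diagonal. Reading the off-diagonal entries as Dynkin edges (a single edge where a_ij = a_ji = -1; a double or triple edge where a_ij * a_ji = 2 or 3), the diagram is a chain of 3 nodes with a double edge at one end; the terminal node there is the unique short simple root (B_3). One simple-root ordering that puts it in standard form is (alpha_1, alpha_2, alpha_3). So the algebra is type B_3, i.e. so(7).

type B_3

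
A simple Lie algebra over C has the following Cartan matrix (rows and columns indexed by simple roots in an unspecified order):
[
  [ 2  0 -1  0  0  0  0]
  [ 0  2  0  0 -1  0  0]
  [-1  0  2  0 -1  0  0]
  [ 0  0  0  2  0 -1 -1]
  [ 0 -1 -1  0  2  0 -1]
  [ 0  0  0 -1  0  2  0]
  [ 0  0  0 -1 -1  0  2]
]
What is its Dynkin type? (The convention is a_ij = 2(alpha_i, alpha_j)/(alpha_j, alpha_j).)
E_7

The matrix has rank 7 with 2's on the diagonal. Reading the off-diagonal entries as Dynkin edges (a single edge where a_ij = a_ji = -1; a double or triple edge where a_ij * a_ji = 2 or 3), the diagram is a chain of 6 nodes with one extra node attached to the third node from one end (E_7). One simple-root ordering that puts it in standard form is (alpha_1, alpha_2, alpha_3, alpha_5, alpha_7, alpha_4, alpha_6). So the algebra is type E_7.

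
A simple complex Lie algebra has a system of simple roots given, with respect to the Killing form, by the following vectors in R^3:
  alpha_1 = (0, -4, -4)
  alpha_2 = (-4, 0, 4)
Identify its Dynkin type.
Compute the Cartan integers a_ij = 2(alpha_i, alpha_j)/(alpha_j, alpha_j); the resulting 2x2 Cartan matrix is
[[2, -1], [-1, 2]].
All simple roots have the same length, so the diagram is simply laced. The associated Dynkin diagram is a chain of 2 nodes with single edges (A_2), so the type is A_2 (the algebra sl(3)).

type A_2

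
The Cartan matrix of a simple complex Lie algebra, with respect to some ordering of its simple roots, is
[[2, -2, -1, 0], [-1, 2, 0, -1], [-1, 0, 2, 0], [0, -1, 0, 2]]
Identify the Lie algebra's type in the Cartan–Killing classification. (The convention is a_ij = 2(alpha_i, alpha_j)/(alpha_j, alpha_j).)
The matrix has rank 4 with 2's on the diagonal. Reading the off-diagonal entries as Dynkin edges (a single edge where a_ij = a_ji = -1; a double or triple edge where a_ij * a_ji = 2 or 3), the diagram is a chain of 4 nodes with a double edge between the middle two (F_4). One simple-root ordering that puts it in standard form is (alpha_3, alpha_1, alpha_2, alpha_4). So the algebra is type F_4.

type F_4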